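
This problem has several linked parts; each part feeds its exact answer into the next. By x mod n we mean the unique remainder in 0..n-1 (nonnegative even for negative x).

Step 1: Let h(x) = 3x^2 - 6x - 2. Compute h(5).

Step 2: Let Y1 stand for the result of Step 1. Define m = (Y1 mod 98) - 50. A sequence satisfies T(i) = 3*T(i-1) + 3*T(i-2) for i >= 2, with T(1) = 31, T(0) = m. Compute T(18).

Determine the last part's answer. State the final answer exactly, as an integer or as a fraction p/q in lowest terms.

145521516897

Step 1: 3*(5)^2 - 6*(5)^1 - 2 = (75) + (-30) + (-2) = 43; answer 43
Step 2: Y1 = 43; m = -7; T(2) = 3*(31) + 3*(-7) = 72; iterating: T(2)=72, T(3)=309, T(4)=1143, T(5)=4356, T(6)=16497, T(7)=62559, T(8)=237168, T(9)=899181, T(10)=3409047, T(11)=12924684, T(12)=49001193, T(13)=185777631, T(14)=704336472, T(15)=2670342309, T(16)=10124036343, T(17)=38383135956, T(18)=145521516897; answer 145521516897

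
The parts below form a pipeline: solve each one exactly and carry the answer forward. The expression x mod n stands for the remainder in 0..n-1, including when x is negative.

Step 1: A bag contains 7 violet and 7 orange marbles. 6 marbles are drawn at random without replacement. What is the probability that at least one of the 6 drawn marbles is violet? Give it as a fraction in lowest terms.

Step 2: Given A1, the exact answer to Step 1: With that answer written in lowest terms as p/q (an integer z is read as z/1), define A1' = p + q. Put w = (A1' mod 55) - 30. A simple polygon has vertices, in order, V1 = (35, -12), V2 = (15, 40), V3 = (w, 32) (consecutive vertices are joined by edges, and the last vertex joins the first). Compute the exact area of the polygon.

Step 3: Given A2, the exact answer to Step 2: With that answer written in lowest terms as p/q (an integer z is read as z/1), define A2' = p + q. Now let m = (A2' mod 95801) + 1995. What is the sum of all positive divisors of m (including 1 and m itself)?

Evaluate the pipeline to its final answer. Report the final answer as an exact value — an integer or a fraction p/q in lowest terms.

Step 1: total draws C(14,6) = 3003; complement C(7,6) = 7; favorable 3003 - 7 = 2996; P = 428/429; answer 428/429
Step 2: A1 = 428/429; threaded value p + q = 857; w = 2; cross terms: (35*40 - 15*-12)=1580, (15*32 - 2*40)=400, (2*-12 - 35*32)=-1144; twice the area = |836| = 836; area = 418; answer 418
Step 3: A2 = 418; threaded value p + q = 419; m = 2414; 2414 = 2 * 17 * 71; sigma = (1 + 2) * (1 + 17) * (1 + 71) = 3 * 18 * 72 = 3888; answer 3888

3888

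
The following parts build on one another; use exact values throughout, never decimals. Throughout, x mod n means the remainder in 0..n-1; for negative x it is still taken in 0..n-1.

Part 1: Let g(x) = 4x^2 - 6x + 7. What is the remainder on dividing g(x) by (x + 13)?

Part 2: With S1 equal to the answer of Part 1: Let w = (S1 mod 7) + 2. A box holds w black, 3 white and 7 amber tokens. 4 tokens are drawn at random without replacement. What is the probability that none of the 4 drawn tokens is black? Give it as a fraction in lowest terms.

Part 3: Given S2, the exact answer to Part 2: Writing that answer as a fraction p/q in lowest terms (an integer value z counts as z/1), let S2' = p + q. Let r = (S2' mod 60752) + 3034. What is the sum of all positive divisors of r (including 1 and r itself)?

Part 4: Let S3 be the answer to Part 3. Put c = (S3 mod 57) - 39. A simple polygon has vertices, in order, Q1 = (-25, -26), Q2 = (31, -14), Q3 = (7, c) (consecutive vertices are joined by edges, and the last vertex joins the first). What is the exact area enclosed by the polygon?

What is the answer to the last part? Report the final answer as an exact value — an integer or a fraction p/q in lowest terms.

556

Part 1: remainder = value at the root: 4*(-13)^2 - 6*(-13)^1 + 7 = (676) + (78) + (7) = 761; answer 761
Part 2: S1 = 761; w = 7; total draws C(17,4) = 2380; favorable C(10,4) = 210; P = 3/34; answer 3/34
Part 3: S2 = 3/34; threaded value p + q = 37; r = 3071; 3071 = 37 * 83; sigma = (1 + 37) * (1 + 83) = 38 * 84 = 3192; answer 3192
Part 4: S3 = 3192; c = -39; cross terms: (-25*-14 - 31*-26)=1156, (31*-39 - 7*-14)=-1111, (7*-26 - -25*-39)=-1157; twice the area = |-1112| = 1112; area = 556; answer 556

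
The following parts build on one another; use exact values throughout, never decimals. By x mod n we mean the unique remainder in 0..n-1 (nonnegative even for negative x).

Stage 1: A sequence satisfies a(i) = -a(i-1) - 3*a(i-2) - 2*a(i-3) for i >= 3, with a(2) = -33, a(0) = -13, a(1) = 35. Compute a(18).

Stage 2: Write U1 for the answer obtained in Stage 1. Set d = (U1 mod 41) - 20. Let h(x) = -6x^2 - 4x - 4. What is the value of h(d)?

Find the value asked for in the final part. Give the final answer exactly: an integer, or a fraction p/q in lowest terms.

Stage 1: a(3) = -1*(-33) - 3*(35) - 2*(-13) = -46; iterating: a(3)=-46, a(4)=75, a(5)=129, a(6)=-262, a(7)=-275, a(8)=803, a(9)=546, a(10)=-2405, a(11)=-839, a(12)=6962, a(13)=365, a(14)=-19573, a(15)=4554, a(16)=53435, a(17)=-27951, a(18)=-141462; answer -141462
Stage 2: U1 = -141462; d = 9; -6*(9)^2 - 4*(9)^1 - 4 = (-486) + (-36) + (-4) = -526; answer -526

-526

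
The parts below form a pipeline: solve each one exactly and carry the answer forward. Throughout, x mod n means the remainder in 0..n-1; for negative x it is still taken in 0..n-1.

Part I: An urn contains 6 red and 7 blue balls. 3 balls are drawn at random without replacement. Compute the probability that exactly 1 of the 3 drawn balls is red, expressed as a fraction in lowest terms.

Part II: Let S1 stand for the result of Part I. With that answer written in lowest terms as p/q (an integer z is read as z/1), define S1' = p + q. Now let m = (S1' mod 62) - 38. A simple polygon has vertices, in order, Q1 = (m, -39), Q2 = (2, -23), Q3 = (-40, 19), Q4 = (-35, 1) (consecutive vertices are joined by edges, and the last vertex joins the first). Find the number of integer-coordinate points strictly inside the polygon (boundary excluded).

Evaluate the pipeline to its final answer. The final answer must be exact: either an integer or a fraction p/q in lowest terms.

786

Part I: total draws C(13,3) = 286; favorable C(6,1)*C(7,2) = 126; P = 63/143; answer 63/143
Part II: S1 = 63/143; threaded value p + q = 206; m = -18; cross terms: (-18*-23 - 2*-39)=492, (2*19 - -40*-23)=-882, (-40*1 - -35*19)=625, (-35*-39 - -18*1)=1383; twice the area = |1618| = 1618; area = 809; boundary points = 4 + 42 + 1 + 1 = 48; strictly interior points = area - boundary/2 + 1 = 786; answer 786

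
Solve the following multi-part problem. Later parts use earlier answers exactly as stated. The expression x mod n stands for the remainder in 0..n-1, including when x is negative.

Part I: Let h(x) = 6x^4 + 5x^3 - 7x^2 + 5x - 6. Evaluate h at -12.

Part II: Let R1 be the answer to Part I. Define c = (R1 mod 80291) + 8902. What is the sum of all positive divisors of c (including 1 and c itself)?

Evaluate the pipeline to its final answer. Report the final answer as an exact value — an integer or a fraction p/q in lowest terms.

Part I: 6*(-12)^4 + 5*(-12)^3 - 7*(-12)^2 + 5*(-12)^1 - 6 = (124416) + (-8640) + (-1008) + (-60) + (-6) = 114702; answer 114702
Part II: R1 = 114702; c = 43313; 43313 is prime, so its only divisors are 1 and 43313; sigma = 1 + 43313 = 43314; answer 43314

43314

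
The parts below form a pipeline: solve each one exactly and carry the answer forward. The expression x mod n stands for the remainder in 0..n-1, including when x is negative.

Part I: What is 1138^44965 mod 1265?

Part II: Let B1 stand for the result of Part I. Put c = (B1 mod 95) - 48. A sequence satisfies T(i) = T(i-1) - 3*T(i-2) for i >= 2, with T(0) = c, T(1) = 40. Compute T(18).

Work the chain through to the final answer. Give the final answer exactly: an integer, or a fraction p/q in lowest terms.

-186440

Part I: squarings mod 1265: 1138^1=1138, 1138^2=949, 1138^4=1186, 1138^8=1181, 1138^16=731, 1138^32=531, 1138^64=1131, 1138^128=246, 1138^256=1061, 1138^512=1136, 1138^1024=196, 1138^2048=466, 1138^4096=841, 1138^8192=146, 1138^16384=1076, 1138^32768=301; 1138^44965 = 1138^1 * 1138^4 * 1138^32 * 1138^128 * 1138^256 * 1138^512 * 1138^1024 * 1138^2048 * 1138^8192 * 1138^32768 = 958 (mod 1265); answer 958
Part II: B1 = 958; c = -40; T(2) = 1*(40) - 3*(-40) = 160; iterating: T(2)=160, T(3)=40, T(4)=-440, T(5)=-560, T(6)=760, T(7)=2440, T(8)=160, T(9)=-7160, T(10)=-7640, T(11)=13840, T(12)=36760, T(13)=-4760, T(14)=-115040, T(15)=-100760, T(16)=244360, T(17)=546640, T(18)=-186440; answer -186440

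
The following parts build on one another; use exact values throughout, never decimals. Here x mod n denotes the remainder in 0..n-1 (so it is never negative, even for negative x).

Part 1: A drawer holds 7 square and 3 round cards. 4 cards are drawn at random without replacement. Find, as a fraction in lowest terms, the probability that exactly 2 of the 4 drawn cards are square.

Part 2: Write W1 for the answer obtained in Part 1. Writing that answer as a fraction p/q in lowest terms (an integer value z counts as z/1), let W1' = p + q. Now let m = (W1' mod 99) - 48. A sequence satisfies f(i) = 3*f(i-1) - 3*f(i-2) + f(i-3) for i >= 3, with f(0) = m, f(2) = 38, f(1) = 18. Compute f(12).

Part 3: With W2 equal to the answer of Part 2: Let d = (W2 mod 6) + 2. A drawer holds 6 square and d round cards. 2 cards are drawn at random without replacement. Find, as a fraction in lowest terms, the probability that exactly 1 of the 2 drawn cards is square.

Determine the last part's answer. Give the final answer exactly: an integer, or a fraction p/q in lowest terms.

Part 1: total draws C(10,4) = 210; favorable C(7,2)*C(3,2) = 63; P = 3/10; answer 3/10
Part 2: W1 = 3/10; threaded value p + q = 13; m = -35; f(3) = 3*(38) - 3*(18) + 1*(-35) = 25; iterating: f(3)=25, f(4)=-21, f(5)=-100, f(6)=-212, f(7)=-357, f(8)=-535, f(9)=-746, f(10)=-990, f(11)=-1267, f(12)=-1577; answer -1577
Part 3: W2 = -1577; d = 3; total draws C(9,2) = 36; favorable C(6,1)*C(3,1) = 18; P = 1/2; answer 1/2

1/2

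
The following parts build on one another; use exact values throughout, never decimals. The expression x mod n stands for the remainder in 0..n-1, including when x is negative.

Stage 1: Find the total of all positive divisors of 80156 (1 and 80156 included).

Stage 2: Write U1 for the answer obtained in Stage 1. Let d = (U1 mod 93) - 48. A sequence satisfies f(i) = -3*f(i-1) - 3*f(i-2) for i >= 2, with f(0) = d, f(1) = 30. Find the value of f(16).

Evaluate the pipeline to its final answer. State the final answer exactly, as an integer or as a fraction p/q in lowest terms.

-275562

Stage 1: 80156 = 2^2 * 29 * 691; sigma = (1 + 2 + 4) * (1 + 29) * (1 + 691) = 7 * 30 * 692 = 145320; answer 145320
Stage 2: U1 = 145320; d = 6; f(2) = -3*(30) - 3*(6) = -108; iterating: f(2)=-108, f(3)=234, f(4)=-378, f(5)=432, f(6)=-162, f(7)=-810, f(8)=2916, f(9)=-6318, f(10)=10206, f(11)=-11664, f(12)=4374, f(13)=21870, f(14)=-78732, f(15)=170586, f(16)=-275562; answer -275562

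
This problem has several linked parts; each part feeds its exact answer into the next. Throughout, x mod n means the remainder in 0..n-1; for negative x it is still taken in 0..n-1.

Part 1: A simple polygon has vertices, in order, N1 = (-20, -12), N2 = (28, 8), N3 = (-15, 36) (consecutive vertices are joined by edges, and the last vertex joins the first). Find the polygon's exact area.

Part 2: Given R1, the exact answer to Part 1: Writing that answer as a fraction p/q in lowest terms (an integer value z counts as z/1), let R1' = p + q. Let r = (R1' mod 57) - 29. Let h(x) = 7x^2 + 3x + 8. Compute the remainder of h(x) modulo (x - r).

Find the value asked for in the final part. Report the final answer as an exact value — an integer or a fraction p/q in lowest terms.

Part 1: cross terms: (-20*8 - 28*-12)=176, (28*36 - -15*8)=1128, (-15*-12 - -20*36)=900; twice the area = |2204| = 2204; area = 1102; answer 1102
Part 2: R1 = 1102; threaded value p + q = 1103; r = -9; remainder = value at the root: 7*(-9)^2 + 3*(-9)^1 + 8 = (567) + (-27) + (8) = 548; answer 548

548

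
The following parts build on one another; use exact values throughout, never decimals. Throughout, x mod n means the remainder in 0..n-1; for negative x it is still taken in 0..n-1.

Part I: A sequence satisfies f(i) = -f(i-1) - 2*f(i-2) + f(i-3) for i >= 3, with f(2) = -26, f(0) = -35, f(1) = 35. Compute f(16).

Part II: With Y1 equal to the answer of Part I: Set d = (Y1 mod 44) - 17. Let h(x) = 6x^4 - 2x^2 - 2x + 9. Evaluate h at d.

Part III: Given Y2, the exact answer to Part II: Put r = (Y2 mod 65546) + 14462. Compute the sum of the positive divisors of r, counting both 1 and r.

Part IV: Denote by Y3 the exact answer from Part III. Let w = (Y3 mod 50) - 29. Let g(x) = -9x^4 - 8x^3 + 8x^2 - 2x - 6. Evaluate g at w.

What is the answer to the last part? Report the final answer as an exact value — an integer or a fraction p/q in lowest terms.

-1224917

Part I: f(3) = -1*(-26) - 2*(35) + 1*(-35) = -79; iterating: f(3)=-79, f(4)=166, f(5)=-34, f(6)=-377, f(7)=611, f(8)=109, f(9)=-1708, f(10)=2101, f(11)=1424, f(12)=-7334, f(13)=6587, f(14)=9505, f(15)=-30013, f(16)=17590; answer 17590
Part II: Y1 = 17590; d = 17; 6*(17)^4 - 2*(17)^2 - 2*(17)^1 + 9 = (501126) + (-578) + (-34) + (9) = 500523; answer 500523
Part III: Y2 = 500523; r = 56163; 56163 = 3 * 97 * 193; sigma = (1 + 3) * (1 + 97) * (1 + 193) = 4 * 98 * 194 = 76048; answer 76048
Part IV: Y3 = 76048; w = 19; -9*(19)^4 - 8*(19)^3 + 8*(19)^2 - 2*(19)^1 - 6 = (-1172889) + (-54872) + (2888) + (-38) + (-6) = -1224917; answer -1224917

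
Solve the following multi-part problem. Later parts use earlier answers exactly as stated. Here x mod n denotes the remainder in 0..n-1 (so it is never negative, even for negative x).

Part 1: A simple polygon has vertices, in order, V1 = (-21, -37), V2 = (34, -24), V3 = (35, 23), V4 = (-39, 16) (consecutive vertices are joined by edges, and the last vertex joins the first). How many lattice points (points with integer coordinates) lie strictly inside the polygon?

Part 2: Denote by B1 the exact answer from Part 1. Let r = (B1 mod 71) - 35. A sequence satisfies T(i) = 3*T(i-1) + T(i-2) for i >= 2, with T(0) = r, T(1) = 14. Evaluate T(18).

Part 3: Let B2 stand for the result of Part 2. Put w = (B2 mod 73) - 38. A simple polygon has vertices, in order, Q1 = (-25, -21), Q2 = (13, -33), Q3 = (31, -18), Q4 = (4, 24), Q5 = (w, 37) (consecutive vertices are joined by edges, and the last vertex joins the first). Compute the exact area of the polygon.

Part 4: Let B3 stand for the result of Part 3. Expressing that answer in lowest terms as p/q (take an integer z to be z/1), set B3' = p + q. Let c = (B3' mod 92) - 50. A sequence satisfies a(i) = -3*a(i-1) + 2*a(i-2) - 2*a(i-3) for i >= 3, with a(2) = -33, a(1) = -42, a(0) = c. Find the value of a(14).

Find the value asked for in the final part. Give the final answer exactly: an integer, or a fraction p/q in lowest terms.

-68760473

Part 1: cross terms: (-21*-24 - 34*-37)=1762, (34*23 - 35*-24)=1622, (35*16 - -39*23)=1457, (-39*-37 - -21*16)=1779; twice the area = |6620| = 6620; area = 3310; boundary points = 1 + 1 + 1 + 1 = 4; strictly interior points = area - boundary/2 + 1 = 3309; answer 3309
Part 2: B1 = 3309; r = 8; T(2) = 3*(14) + 1*(8) = 50; iterating: T(2)=50, T(3)=164, T(4)=542, T(5)=1790, T(6)=5912, T(7)=19526, T(8)=64490, T(9)=212996, T(10)=703478, T(11)=2323430, T(12)=7673768, T(13)=25344734, T(14)=83707970, T(15)=276468644, T(16)=913113902, T(17)=3015810350, T(18)=9960544952; answer 9960544952
Part 3: B2 = 9960544952; w = -19; cross terms: (-25*-33 - 13*-21)=1098, (13*-18 - 31*-33)=789, (31*24 - 4*-18)=816, (4*37 - -19*24)=604, (-19*-21 - -25*37)=1324; twice the area = |4631| = 4631; area = 4631/2; answer 4631/2
Part 4: B3 = 4631/2; threaded value p + q = 4633; c = -17; a(3) = -3*(-33) + 2*(-42) - 2*(-17) = 49; iterating: a(3)=49, a(4)=-129, a(5)=551, a(6)=-2009, a(7)=7387, a(8)=-27281, a(9)=100635, a(10)=-371241, a(11)=1369555, a(12)=-5052417, a(13)=18638843, a(14)=-68760473; answer -68760473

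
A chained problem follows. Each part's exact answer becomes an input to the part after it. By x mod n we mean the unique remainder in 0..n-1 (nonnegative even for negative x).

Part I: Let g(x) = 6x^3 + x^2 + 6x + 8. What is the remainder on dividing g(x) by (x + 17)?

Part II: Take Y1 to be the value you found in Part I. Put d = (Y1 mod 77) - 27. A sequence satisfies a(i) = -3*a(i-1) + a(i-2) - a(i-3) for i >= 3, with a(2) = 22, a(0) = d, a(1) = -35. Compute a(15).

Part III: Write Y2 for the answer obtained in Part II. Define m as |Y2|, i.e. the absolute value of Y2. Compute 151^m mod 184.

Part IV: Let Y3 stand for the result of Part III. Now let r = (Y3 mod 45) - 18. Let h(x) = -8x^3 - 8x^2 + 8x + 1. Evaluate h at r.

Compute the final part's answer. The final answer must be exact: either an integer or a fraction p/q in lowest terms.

Part I: remainder = value at the root: 6*(-17)^3 + 1*(-17)^2 + 6*(-17)^1 + 8 = (-29478) + (289) + (-102) + (8) = -29283; answer -29283
Part II: Y1 = -29283; d = 27; a(3) = -3*(22) + 1*(-35) - 1*(27) = -128; iterating: a(3)=-128, a(4)=441, a(5)=-1473, a(6)=4988, a(7)=-16878, a(8)=57095, a(9)=-193151, a(10)=653426, a(11)=-2210524, a(12)=7478149, a(13)=-25298397, a(14)=85583864, a(15)=-289528138; answer -289528138
Part III: Y2 = -289528138; m = 289528138; squarings mod 184: 151^1=151, 151^2=169, 151^4=41, 151^8=25, 151^16=73, 151^32=177, 151^64=49, 151^128=9, 151^256=81, 151^512=121, 151^1024=105, 151^2048=169, 151^4096=41, 151^8192=25, 151^16384=73, 151^32768=177, 151^65536=49, 151^131072=9, 151^262144=81, 151^524288=121, 151^1048576=105, 151^2097152=169, 151^4194304=41, 151^8388608=25, 151^16777216=73, 151^33554432=177, 151^67108864=49, 151^134217728=9, 151^268435456=81; 151^289528138 = 151^2 * 151^8 * 151^64 * 151^256 * 151^2048 * 151^4096 * 151^16384 * 151^32768 * 151^65536 * 151^4194304 * 151^16777216 * 151^268435456 = 49 (mod 184); answer 49
Part IV: Y3 = 49; r = -14; -8*(-14)^3 - 8*(-14)^2 + 8*(-14)^1 + 1 = (21952) + (-1568) + (-112) + (1) = 20273; answer 20273

20273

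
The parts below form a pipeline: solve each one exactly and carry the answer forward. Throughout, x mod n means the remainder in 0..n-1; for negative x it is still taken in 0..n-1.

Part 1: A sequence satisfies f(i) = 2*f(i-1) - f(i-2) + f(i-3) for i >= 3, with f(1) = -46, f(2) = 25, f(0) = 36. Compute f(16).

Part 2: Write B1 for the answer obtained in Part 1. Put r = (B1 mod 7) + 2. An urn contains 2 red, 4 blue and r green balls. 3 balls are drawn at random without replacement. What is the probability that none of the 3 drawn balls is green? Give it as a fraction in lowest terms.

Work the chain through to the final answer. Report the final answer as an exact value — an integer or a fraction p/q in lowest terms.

Part 1: f(3) = 2*(25) - 1*(-46) + 1*(36) = 132; iterating: f(3)=132, f(4)=193, f(5)=279, f(6)=497, f(7)=908, f(8)=1598, f(9)=2785, f(10)=4880, f(11)=8573, f(12)=15051, f(13)=26409, f(14)=46340, f(15)=81322, f(16)=142713; answer 142713
Part 2: B1 = 142713; r = 6; total draws C(12,3) = 220; favorable C(6,3) = 20; P = 1/11; answer 1/11

1/11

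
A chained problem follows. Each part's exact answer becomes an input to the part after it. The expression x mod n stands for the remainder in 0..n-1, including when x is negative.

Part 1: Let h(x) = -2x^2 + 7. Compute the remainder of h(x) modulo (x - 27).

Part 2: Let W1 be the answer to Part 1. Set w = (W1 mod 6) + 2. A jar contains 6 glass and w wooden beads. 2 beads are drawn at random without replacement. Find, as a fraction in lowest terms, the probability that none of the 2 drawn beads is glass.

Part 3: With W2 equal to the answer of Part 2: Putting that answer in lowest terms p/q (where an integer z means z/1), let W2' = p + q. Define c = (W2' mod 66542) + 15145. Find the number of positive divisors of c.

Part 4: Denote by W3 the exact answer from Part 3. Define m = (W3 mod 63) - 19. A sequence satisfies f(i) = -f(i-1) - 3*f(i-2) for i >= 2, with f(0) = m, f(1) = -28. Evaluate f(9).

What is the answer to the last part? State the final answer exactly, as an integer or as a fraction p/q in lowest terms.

Part 1: remainder = value at the root: -2*(27)^2 + 7 = (-1458) + (7) = -1451; answer -1451
Part 2: W1 = -1451; w = 3; total draws C(9,2) = 36; favorable C(3,2) = 3; P = 1/12; answer 1/12
Part 3: W2 = 1/12; threaded value p + q = 13; c = 15158; 15158 = 2 * 11 * 13 * 53; number of divisors = (1+1) * (1+1) * (1+1) * (1+1) = 16; answer 16
Part 4: W3 = 16; m = -3; f(2) = -1*(-28) - 3*(-3) = 37; iterating: f(2)=37, f(3)=47, f(4)=-158, f(5)=17, f(6)=457, f(7)=-508, f(8)=-863, f(9)=2387; answer 2387

2387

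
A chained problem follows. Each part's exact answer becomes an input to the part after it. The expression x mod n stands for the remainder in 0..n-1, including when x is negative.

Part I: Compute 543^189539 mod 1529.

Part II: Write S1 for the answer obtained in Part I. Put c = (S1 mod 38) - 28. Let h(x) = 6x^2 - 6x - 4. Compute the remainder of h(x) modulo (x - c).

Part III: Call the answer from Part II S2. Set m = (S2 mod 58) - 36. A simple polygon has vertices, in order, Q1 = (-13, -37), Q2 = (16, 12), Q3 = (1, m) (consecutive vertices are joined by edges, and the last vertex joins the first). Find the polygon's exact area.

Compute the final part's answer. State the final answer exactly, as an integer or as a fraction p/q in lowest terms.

Part I: squarings mod 1529: 543^1=543, 543^2=1281, 543^4=344, 543^8=603, 543^16=1236, 543^32=225, 543^64=168, 543^128=702, 543^256=466, 543^512=38, 543^1024=1444, 543^2048=1109, 543^4096=565, 543^8192=1193, 543^16384=1279, 543^32768=1340, 543^65536=554, 543^131072=1116; 543^189539 = 543^1 * 543^2 * 543^32 * 543^64 * 543^1024 * 543^8192 * 543^16384 * 543^32768 * 543^131072 = 179 (mod 1529); answer 179
Part II: S1 = 179; c = -1; remainder = value at the root: 6*(-1)^2 - 6*(-1)^1 - 4 = (6) + (6) + (-4) = 8; answer 8
Part III: S2 = 8; m = -28; cross terms: (-13*12 - 16*-37)=436, (16*-28 - 1*12)=-460, (1*-37 - -13*-28)=-401; twice the area = |-425| = 425; area = 425/2; answer 425/2

425/2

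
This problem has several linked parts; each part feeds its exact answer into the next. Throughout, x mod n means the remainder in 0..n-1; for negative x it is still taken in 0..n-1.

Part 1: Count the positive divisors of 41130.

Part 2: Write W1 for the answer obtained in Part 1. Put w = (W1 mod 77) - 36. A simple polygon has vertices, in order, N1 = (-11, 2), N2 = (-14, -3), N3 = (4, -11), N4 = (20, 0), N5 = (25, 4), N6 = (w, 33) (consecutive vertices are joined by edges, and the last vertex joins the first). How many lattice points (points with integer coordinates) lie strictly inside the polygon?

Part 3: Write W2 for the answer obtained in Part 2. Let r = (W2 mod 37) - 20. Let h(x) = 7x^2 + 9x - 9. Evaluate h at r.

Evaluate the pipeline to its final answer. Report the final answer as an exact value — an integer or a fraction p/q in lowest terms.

67

Part 1: 41130 = 2 * 3^2 * 5 * 457; number of divisors = (1+1) * (2+1) * (1+1) * (1+1) = 24; answer 24
Part 2: W1 = 24; w = -12; cross terms: (-11*-3 - -14*2)=61, (-14*-11 - 4*-3)=166, (4*0 - 20*-11)=220, (20*4 - 25*0)=80, (25*33 - -12*4)=873, (-12*2 - -11*33)=339; twice the area = |1739| = 1739; area = 1739/2; boundary points = 1 + 2 + 1 + 1 + 1 + 1 = 7; strictly interior points = area - boundary/2 + 1 = 867; answer 867
Part 3: W2 = 867; r = -4; 7*(-4)^2 + 9*(-4)^1 - 9 = (112) + (-36) + (-9) = 67; answer 67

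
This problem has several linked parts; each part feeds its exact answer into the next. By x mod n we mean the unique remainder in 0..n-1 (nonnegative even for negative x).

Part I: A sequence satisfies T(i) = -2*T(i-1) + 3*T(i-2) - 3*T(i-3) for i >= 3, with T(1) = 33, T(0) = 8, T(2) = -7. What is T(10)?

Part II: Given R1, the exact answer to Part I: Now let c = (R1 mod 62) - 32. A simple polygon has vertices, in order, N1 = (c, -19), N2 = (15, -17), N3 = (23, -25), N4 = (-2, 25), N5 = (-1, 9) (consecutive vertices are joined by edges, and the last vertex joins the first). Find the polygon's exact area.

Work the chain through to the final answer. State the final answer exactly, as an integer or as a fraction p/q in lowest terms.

Part I: T(3) = -2*(-7) + 3*(33) - 3*(8) = 89; iterating: T(3)=89, T(4)=-298, T(5)=884, T(6)=-2929, T(7)=9404, T(8)=-30247, T(9)=97493, T(10)=-313939; answer -313939
Part II: R1 = -313939; c = -3; cross terms: (-3*-17 - 15*-19)=336, (15*-25 - 23*-17)=16, (23*25 - -2*-25)=525, (-2*9 - -1*25)=7, (-1*-19 - -3*9)=46; twice the area = |930| = 930; area = 465; answer 465

465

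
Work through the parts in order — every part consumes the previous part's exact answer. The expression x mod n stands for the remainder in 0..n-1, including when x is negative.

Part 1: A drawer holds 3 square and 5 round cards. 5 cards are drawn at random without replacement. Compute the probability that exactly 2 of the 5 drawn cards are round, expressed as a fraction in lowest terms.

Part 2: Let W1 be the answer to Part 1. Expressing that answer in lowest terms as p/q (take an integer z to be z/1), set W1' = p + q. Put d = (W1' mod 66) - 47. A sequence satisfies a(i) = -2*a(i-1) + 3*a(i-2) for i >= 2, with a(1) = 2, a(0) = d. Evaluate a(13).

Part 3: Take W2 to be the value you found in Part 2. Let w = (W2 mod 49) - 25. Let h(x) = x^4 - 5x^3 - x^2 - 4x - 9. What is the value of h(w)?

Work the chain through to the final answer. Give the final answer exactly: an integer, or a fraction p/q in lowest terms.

Part 1: total draws C(8,5) = 56; favorable C(5,2)*C(3,3) = 10; P = 5/28; answer 5/28
Part 2: W1 = 5/28; threaded value p + q = 33; d = -14; a(2) = -2*(2) + 3*(-14) = -46; iterating: a(2)=-46, a(3)=98, a(4)=-334, a(5)=962, a(6)=-2926, a(7)=8738, a(8)=-26254, a(9)=78722, a(10)=-236206, a(11)=708578, a(12)=-2125774, a(13)=6377282; answer 6377282
Part 3: W2 = 6377282; w = 5; 1*(5)^4 - 5*(5)^3 - 1*(5)^2 - 4*(5)^1 - 9 = (625) + (-625) + (-25) + (-20) + (-9) = -54; answer -54

-54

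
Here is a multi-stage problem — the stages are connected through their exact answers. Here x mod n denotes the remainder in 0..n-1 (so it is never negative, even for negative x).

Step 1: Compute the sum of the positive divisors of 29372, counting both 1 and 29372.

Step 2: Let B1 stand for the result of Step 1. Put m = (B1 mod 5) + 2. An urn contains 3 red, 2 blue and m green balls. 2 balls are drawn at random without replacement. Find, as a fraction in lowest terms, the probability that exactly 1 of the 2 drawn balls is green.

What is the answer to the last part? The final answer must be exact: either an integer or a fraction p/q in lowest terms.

10/21

Step 1: 29372 = 2^2 * 7 * 1049; sigma = (1 + 2 + 4) * (1 + 7) * (1 + 1049) = 7 * 8 * 1050 = 58800; answer 58800
Step 2: B1 = 58800; m = 2; total draws C(7,2) = 21; favorable C(2,1)*C(5,1) = 10; P = 10/21; answer 10/21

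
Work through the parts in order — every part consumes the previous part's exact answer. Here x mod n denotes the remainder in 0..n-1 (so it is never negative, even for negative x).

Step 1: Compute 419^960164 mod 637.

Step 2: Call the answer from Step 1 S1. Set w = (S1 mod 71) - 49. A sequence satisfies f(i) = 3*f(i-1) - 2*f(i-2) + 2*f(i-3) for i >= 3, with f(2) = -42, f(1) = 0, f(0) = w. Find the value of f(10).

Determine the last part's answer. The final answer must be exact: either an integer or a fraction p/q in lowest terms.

Step 1: squarings mod 637: 419^1=419, 419^2=386, 419^4=575, 419^8=22, 419^16=484, 419^32=477, 419^64=120, 419^128=386, 419^256=575, 419^512=22, 419^1024=484, 419^2048=477, 419^4096=120, 419^8192=386, 419^16384=575, 419^32768=22, 419^65536=484, 419^131072=477, 419^262144=120, 419^524288=386; 419^960164 = 419^4 * 419^32 * 419^128 * 419^512 * 419^1024 * 419^8192 * 419^32768 * 419^131072 * 419^262144 * 419^524288 = 386 (mod 637); answer 386
Step 2: S1 = 386; w = -18; f(3) = 3*(-42) - 2*(0) + 2*(-18) = -162; iterating: f(3)=-162, f(4)=-402, f(5)=-966, f(6)=-2418, f(7)=-6126, f(8)=-15474, f(9)=-39006, f(10)=-98322; answer -98322

-98322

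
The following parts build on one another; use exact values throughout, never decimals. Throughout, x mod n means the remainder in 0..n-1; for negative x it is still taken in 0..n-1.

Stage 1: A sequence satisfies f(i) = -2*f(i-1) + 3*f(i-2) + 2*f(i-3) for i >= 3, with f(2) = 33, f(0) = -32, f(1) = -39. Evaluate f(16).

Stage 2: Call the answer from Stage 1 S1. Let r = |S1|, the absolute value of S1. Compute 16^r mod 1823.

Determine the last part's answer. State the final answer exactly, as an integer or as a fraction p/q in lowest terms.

Stage 1: f(3) = -2*(33) + 3*(-39) + 2*(-32) = -247; iterating: f(3)=-247, f(4)=515, f(5)=-1705, f(6)=4461, f(7)=-13007, f(8)=35987, f(9)=-102073, f(10)=286093, f(11)=-806431, f(12)=2266995, f(13)=-6381097, f(14)=17950317, f(15)=-50509935, f(16)=142108627; answer 142108627
Stage 2: S1 = 142108627; r = 142108627; squarings mod 1823: 16^1=16, 16^2=256, 16^4=1731, 16^8=1172, 16^16=865, 16^32=795, 16^64=1267, 16^128=1049, 16^256=1132, 16^512=1678, 16^1024=972, 16^2048=470, 16^4096=317, 16^8192=224, 16^16384=955, 16^32768=525, 16^65536=352, 16^131072=1763, 16^262144=1777, 16^524288=293, 16^1048576=168, 16^2097152=879, 16^4194304=1512, 16^8388608=102, 16^16777216=1289, 16^33554432=768, 16^67108864=995, 16^134217728=136; 16^142108627 = 16^1 * 16^2 * 16^16 * 16^64 * 16^128 * 16^256 * 16^512 * 16^1024 * 16^8192 * 16^16384 * 16^524288 * 16^1048576 * 16^2097152 * 16^4194304 * 16^134217728 = 612 (mod 1823); answer 612

612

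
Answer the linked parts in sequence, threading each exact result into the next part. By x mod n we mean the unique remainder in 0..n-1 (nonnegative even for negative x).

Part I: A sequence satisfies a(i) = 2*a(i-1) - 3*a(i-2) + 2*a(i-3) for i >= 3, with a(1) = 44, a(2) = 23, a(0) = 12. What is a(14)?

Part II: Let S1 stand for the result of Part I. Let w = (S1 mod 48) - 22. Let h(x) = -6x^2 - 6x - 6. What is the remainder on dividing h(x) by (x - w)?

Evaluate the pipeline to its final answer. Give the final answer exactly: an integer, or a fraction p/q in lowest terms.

Part I: a(3) = 2*(23) - 3*(44) + 2*(12) = -62; iterating: a(3)=-62, a(4)=-105, a(5)=22, a(6)=235, a(7)=194, a(8)=-273, a(9)=-658, a(10)=-109, a(11)=1210, a(12)=1431, a(13)=-986, a(14)=-3845; answer -3845
Part II: S1 = -3845; w = 21; remainder = value at the root: -6*(21)^2 - 6*(21)^1 - 6 = (-2646) + (-126) + (-6) = -2778; answer -2778

-2778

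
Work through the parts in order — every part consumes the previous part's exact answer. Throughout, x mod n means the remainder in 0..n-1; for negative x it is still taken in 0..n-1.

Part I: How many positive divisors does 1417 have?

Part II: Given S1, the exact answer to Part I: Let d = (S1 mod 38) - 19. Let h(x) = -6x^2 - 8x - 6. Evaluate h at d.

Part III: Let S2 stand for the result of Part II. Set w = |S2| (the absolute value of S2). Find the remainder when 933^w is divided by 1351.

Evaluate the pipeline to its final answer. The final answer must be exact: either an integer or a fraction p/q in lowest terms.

Part I: 1417 = 13 * 109; number of divisors = (1+1) * (1+1) = 4; answer 4
Part II: S1 = 4; d = -15; -6*(-15)^2 - 8*(-15)^1 - 6 = (-1350) + (120) + (-6) = -1236; answer -1236
Part III: S2 = -1236; w = 1236; squarings mod 1351: 933^1=933, 933^2=445, 933^4=779, 933^8=242, 933^16=471, 933^32=277, 933^64=1073, 933^128=277, 933^256=1073, 933^512=277, 933^1024=1073; 933^1236 = 933^4 * 933^16 * 933^64 * 933^128 * 933^1024 = 1149 (mod 1351); answer 1149

1149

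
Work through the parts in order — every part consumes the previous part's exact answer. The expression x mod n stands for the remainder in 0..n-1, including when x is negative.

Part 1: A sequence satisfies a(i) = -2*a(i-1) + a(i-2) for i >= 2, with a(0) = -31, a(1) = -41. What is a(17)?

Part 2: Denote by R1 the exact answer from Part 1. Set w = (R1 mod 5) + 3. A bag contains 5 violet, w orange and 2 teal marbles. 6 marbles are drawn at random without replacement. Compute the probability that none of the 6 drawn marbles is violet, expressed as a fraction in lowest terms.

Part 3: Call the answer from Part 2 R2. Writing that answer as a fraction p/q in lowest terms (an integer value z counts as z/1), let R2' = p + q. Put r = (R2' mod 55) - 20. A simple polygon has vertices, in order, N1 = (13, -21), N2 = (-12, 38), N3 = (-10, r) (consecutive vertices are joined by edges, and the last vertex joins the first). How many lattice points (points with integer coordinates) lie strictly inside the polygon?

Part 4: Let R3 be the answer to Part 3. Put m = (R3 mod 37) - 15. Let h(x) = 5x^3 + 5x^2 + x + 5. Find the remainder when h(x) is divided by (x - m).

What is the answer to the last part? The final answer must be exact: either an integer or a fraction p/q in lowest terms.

Part 1: a(2) = -2*(-41) + 1*(-31) = 51; iterating: a(2)=51, a(3)=-143, a(4)=337, a(5)=-817, a(6)=1971, a(7)=-4759, a(8)=11489, a(9)=-27737, a(10)=66963, a(11)=-161663, a(12)=390289, a(13)=-942241, a(14)=2274771, a(15)=-5491783, a(16)=13258337, a(17)=-32008457; answer -32008457
Part 2: R1 = -32008457; w = 6; total draws C(13,6) = 1716; favorable C(8,6) = 28; P = 7/429; answer 7/429
Part 3: R2 = 7/429; threaded value p + q = 436; r = 31; cross terms: (13*38 - -12*-21)=242, (-12*31 - -10*38)=8, (-10*-21 - 13*31)=-193; twice the area = |57| = 57; area = 57/2; boundary points = 1 + 1 + 1 = 3; strictly interior points = area - boundary/2 + 1 = 28; answer 28
Part 4: R3 = 28; m = 13; remainder = value at the root: 5*(13)^3 + 5*(13)^2 + 1*(13)^1 + 5 = (10985) + (845) + (13) + (5) = 11848; answer 11848

11848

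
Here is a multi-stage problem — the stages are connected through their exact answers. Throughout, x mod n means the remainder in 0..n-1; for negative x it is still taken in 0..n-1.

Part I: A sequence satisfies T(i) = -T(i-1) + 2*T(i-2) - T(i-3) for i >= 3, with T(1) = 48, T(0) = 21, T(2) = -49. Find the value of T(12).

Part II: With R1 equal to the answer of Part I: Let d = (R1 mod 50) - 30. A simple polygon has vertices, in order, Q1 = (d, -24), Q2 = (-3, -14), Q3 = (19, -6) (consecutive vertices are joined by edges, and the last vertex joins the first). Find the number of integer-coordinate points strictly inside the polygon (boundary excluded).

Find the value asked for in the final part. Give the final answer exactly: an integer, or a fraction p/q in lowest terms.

Part I: T(3) = -1*(-49) + 2*(48) - 1*(21) = 124; iterating: T(3)=124, T(4)=-270, T(5)=567, T(6)=-1231, T(7)=2635, T(8)=-5664, T(9)=12165, T(10)=-26128, T(11)=56122, T(12)=-120543; answer -120543
Part II: R1 = -120543; d = -23; cross terms: (-23*-14 - -3*-24)=250, (-3*-6 - 19*-14)=284, (19*-24 - -23*-6)=-594; twice the area = |-60| = 60; area = 30; boundary points = 10 + 2 + 6 = 18; strictly interior points = area - boundary/2 + 1 = 22; answer 22

22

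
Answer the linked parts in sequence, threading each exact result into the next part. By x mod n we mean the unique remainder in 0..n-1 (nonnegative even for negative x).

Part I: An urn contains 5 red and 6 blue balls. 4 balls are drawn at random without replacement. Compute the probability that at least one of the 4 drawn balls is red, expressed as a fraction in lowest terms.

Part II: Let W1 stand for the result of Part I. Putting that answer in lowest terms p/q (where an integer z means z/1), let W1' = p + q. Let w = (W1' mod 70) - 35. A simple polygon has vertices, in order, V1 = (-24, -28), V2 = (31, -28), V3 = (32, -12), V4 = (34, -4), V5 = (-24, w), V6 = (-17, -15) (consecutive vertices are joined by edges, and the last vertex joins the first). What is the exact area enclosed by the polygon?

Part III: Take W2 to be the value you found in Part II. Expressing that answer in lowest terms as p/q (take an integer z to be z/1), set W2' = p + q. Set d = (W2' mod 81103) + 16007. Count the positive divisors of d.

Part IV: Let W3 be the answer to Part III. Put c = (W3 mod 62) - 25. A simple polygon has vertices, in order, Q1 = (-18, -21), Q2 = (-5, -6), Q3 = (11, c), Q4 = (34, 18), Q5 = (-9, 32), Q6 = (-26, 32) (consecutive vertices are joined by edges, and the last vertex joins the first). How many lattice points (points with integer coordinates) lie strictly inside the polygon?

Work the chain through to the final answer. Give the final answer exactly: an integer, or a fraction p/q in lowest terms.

1757

Part I: total draws C(11,4) = 330; complement C(6,4) = 15; favorable 330 - 15 = 315; P = 21/22; answer 21/22
Part II: W1 = 21/22; threaded value p + q = 43; w = 8; cross terms: (-24*-28 - 31*-28)=1540, (31*-12 - 32*-28)=524, (32*-4 - 34*-12)=280, (34*8 - -24*-4)=176, (-24*-15 - -17*8)=496, (-17*-28 - -24*-15)=116; twice the area = |3132| = 3132; area = 1566; answer 1566
Part III: W2 = 1566; threaded value p + q = 1567; d = 17574; 17574 = 2 * 3 * 29 * 101; number of divisors = (1+1) * (1+1) * (1+1) * (1+1) = 16; answer 16
Part IV: W3 = 16; c = -9; cross terms: (-18*-6 - -5*-21)=3, (-5*-9 - 11*-6)=111, (11*18 - 34*-9)=504, (34*32 - -9*18)=1250, (-9*32 - -26*32)=544, (-26*-21 - -18*32)=1122; twice the area = |3534| = 3534; area = 1767; boundary points = 1 + 1 + 1 + 1 + 17 + 1 = 22; strictly interior points = area - boundary/2 + 1 = 1757; answer 1757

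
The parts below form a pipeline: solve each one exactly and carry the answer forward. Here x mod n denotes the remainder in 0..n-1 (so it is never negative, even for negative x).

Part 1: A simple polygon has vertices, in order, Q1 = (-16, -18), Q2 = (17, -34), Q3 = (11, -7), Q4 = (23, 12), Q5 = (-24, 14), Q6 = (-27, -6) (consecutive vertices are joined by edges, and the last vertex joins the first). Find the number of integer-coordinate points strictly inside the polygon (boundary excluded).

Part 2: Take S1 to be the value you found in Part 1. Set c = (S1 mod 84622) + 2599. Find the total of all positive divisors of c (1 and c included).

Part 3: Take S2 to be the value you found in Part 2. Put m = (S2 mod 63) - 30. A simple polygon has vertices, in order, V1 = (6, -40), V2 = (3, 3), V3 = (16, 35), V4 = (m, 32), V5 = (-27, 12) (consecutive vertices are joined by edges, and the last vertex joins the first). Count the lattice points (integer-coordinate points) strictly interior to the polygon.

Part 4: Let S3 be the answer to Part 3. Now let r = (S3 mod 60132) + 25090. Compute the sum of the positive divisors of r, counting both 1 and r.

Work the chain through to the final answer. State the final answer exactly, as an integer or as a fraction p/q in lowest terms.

59040

Part 1: cross terms: (-16*-34 - 17*-18)=850, (17*-7 - 11*-34)=255, (11*12 - 23*-7)=293, (23*14 - -24*12)=610, (-24*-6 - -27*14)=522, (-27*-18 - -16*-6)=390; twice the area = |2920| = 2920; area = 1460; boundary points = 1 + 3 + 1 + 1 + 1 + 1 = 8; strictly interior points = area - boundary/2 + 1 = 1457; answer 1457
Part 2: S1 = 1457; c = 4056; 4056 = 2^3 * 3 * 13^2; sigma = (1 + 2 + 4 + 8) * (1 + 3) * (1 + 13 + 169) = 15 * 4 * 183 = 10980; answer 10980
Part 3: S2 = 10980; m = -12; cross terms: (6*3 - 3*-40)=138, (3*35 - 16*3)=57, (16*32 - -12*35)=932, (-12*12 - -27*32)=720, (-27*-40 - 6*12)=1008; twice the area = |2855| = 2855; area = 2855/2; boundary points = 1 + 1 + 1 + 5 + 1 = 9; strictly interior points = area - boundary/2 + 1 = 1424; answer 1424
Part 4: S3 = 1424; r = 26514; 26514 = 2 * 3^3 * 491; sigma = (1 + 2) * (1 + 3 + 9 + 27) * (1 + 491) = 3 * 40 * 492 = 59040; answer 59040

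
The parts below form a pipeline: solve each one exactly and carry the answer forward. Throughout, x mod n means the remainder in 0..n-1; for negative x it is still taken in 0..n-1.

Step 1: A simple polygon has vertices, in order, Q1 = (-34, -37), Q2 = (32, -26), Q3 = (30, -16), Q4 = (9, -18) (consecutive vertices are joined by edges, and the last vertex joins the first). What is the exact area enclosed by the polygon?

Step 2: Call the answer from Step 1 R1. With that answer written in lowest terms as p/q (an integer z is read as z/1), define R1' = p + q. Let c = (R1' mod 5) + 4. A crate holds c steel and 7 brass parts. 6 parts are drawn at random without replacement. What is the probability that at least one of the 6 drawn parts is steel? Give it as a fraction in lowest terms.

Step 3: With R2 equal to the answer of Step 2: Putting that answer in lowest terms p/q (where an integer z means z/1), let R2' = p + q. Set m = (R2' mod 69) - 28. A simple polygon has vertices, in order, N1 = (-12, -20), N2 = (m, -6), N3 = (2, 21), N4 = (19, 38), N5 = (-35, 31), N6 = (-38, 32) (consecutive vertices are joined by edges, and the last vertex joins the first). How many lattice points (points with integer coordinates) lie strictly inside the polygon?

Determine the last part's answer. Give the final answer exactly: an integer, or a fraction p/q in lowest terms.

1740

Step 1: cross terms: (-34*-26 - 32*-37)=2068, (32*-16 - 30*-26)=268, (30*-18 - 9*-16)=-396, (9*-37 - -34*-18)=-945; twice the area = |995| = 995; area = 995/2; answer 995/2
Step 2: R1 = 995/2; threaded value p + q = 997; c = 6; total draws C(13,6) = 1716; complement C(7,6) = 7; favorable 1716 - 7 = 1709; P = 1709/1716; answer 1709/1716
Step 3: R2 = 1709/1716; threaded value p + q = 3425; m = 16; cross terms: (-12*-6 - 16*-20)=392, (16*21 - 2*-6)=348, (2*38 - 19*21)=-323, (19*31 - -35*38)=1919, (-35*32 - -38*31)=58, (-38*-20 - -12*32)=1144; twice the area = |3538| = 3538; area = 1769; boundary points = 14 + 1 + 17 + 1 + 1 + 26 = 60; strictly interior points = area - boundary/2 + 1 = 1740; answer 1740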